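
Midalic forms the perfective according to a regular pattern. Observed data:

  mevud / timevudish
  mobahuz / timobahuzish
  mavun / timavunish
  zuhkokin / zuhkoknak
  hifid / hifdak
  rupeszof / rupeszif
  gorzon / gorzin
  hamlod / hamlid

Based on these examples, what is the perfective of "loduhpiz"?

mavun and zuhkokin both end in -n yet inflect differently (timavunish, zuhkoknak), so the final letter is not what conditions the rule; the last vowel is.
"loduhpiz" has last vowel 'i'. The stems whose last vowel is 'i' (zuhkokin → zuhkoknak, hifid → hifdak) delete the last vowel and add -ak.
The other patterns: stems whose last vowel is 'u' add ti- … -ish around the stem; stems whose last vowel is 'o' change the last vowel to 'i'.
So loduhpiz → loduhpzak.

loduhpzak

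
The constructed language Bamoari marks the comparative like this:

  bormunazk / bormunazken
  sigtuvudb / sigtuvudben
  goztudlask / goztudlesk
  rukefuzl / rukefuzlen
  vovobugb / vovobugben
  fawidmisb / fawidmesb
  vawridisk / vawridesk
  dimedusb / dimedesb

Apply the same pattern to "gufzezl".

gufzezlen

"gufzezl" has second-to-last letter 'z'. The stems whose second-to-last letter is 'z' (bormunazk → bormunazken, rukefuzl → rukefuzlen) add -en.
So gufzezl → gufzezlen.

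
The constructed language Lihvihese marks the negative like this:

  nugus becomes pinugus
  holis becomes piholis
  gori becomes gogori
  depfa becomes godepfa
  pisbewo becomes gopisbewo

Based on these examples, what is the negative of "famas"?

holis and gori both have last vowel 'i' yet inflect differently (piholis, gogori), so the last vowel is not what conditions the rule; whether the stem ends in a vowel or a consonant is.
"famas" ends in a consonant. The stems ending in a consonant (nugus → pinugus, holis → piholis) add the prefix pi-.
So famas → pifamas.

pifamas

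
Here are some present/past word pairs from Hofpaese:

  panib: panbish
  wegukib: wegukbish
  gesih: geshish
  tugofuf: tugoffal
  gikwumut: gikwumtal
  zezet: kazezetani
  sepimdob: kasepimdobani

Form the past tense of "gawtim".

gawtmish

"gawtim" has last vowel 'i'. The stems whose last vowel is 'i' (panib → panbish, wegukib → wegukbish, gesih → geshish) delete the last vowel and add -ish.
So gawtim → gawtmish.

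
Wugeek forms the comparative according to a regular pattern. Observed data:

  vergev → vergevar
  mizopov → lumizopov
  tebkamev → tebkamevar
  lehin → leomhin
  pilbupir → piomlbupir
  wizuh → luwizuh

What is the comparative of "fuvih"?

mizopov and tebkamev both end in -v yet inflect differently (lumizopov, tebkamevar), so the final letter is not what conditions the rule; the last vowel is.
"fuvih" has last vowel 'i'. The stems whose last vowel is 'i' (lehin → leomhin, pilbupir → piomlbupir) insert -om- after the first vowel.
The other patterns: stems whose last vowel is 'o' or 'u' add the prefix lu-; stems whose last vowel is 'e' add -ar.
So fuvih → fuomvih.

fuomvih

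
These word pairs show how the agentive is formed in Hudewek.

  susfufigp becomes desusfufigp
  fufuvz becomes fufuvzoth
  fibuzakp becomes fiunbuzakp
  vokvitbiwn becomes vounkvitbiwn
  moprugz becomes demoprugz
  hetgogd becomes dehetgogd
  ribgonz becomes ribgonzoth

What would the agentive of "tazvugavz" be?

ribgonz and moprugz both end in -z yet inflect differently (ribgonzoth, demoprugz), so the final letter is not what conditions the rule; the second-to-last letter is.
"tazvugavz" has second-to-last letter 'v'. The one such stem in the data (fufuvz → fufuvzoth) adds -oth, so the same rule applies.
So tazvugavz → tazvugavzoth.

tazvugavzoth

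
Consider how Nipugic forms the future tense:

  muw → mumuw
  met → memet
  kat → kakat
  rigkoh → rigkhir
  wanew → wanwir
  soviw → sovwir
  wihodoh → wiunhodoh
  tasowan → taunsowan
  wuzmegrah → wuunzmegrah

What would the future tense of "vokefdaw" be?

vounkefdaw

muw and wanew both end in -w yet inflect differently (mumuw, wanwir), so the final letter is not what conditions the rule; the number of vowels is.
"vokefdaw" has 3 vowels. The stems with 3 vowels (wihodoh → wiunhodoh, tasowan → taunsowan, wuzmegrah → wuunzmegrah) insert -un- after the first vowel.
The other patterns: stems with 1 vowel repeat the first consonant+vowel as a prefix; stems with 2 vowels delete the last vowel and add -ir.
So vokefdaw → vounkefdaw.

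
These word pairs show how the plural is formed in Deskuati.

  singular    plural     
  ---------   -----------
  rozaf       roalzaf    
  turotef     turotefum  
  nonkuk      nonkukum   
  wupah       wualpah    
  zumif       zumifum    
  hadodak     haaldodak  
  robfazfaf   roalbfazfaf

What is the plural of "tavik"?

hadodak and nonkuk both end in -k yet inflect differently (haaldodak, nonkukum), so the final letter is not what conditions the rule; the last vowel is.
"tavik" has last vowel 'i'. The one such stem in the data (zumif → zumifum) adds -um, so the same rule applies.
So tavik → tavikum.

tavikum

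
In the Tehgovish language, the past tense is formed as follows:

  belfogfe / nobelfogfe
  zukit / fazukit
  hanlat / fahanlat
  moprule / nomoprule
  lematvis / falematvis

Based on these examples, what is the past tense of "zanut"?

lematvis and belfogfe both have 3 vowels yet inflect differently (falematvis, nobelfogfe), so the number of vowels is not what conditions the rule; whether the stem ends in a vowel or a consonant is.
"zanut" ends in a consonant. The stems ending in a consonant (hanlat → fahanlat, zukit → fazukit, lematvis → falematvis) add the prefix fa-.
The other pattern: stems ending in a vowel add the prefix no-.
So zanut → fazanut.

fazanut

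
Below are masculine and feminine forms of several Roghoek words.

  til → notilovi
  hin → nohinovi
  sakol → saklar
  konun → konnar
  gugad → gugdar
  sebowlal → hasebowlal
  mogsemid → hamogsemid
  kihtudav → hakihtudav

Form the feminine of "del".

nodelovi

til and sakol both end in -l yet inflect differently (notilovi, saklar), so the final letter is not what conditions the rule; the number of vowels is.
"del" has 1 vowel. The stems with 1 vowel (til → notilovi, hin → nohinovi) add no- … -ovi around the stem.
The other patterns: stems with 2 vowels delete the last vowel and add -ar; stems with 3 vowels add the prefix ha-.
So del → nodelovi.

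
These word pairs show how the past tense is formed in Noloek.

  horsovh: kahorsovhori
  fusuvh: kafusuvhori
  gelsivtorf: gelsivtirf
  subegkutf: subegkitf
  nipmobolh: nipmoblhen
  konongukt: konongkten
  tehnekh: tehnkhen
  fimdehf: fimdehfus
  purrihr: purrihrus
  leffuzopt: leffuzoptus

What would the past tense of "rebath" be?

horsovh and nipmobolh both end in -h yet inflect differently (kahorsovhori, nipmoblhen), so the final letter is not what conditions the rule; the second-to-last letter is.
"rebath" has second-to-last letter 't'. The one such stem in the data (subegkutf → subegkitf) changes the last vowel to 'i' (as does gelsivtorf), so the same rule applies.
So rebath → rebith.

rebith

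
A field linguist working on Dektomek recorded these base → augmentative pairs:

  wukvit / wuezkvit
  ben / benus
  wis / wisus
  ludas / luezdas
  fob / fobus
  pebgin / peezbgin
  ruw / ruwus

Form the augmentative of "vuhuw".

vuezhuw

ben and pebgin both end in -n yet inflect differently (benus, peezbgin), so the final letter is not what conditions the rule; the number of vowels is.
"vuhuw" has 2 vowels. The stems with 2 vowels (wukvit → wuezkvit, pebgin → peezbgin, ludas → luezdas) insert -ez- after the first vowel.
So vuhuw → vuezhuw.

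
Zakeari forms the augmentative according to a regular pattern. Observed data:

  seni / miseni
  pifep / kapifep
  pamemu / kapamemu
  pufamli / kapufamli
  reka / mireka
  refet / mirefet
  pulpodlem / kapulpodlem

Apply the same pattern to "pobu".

pufamli and seni both end in -i yet inflect differently (kapufamli, miseni), so the final letter is not what conditions the rule; the first letter is.
"pobu" begins with p-. The stems beginning with p- (pufamli → kapufamli, pulpodlem → kapulpodlem, pifep → kapifep) add the prefix ka-.
So pobu → kapobu.

kapobu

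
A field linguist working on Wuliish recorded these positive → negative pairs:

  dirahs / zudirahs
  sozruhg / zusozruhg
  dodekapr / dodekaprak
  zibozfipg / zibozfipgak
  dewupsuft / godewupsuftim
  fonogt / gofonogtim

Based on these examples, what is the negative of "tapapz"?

"tapapz" has second-to-last letter 'p'. The stems whose second-to-last letter is 'p' (dodekapr → dodekaprak, zibozfipg → zibozfipgak) add -ak.
So tapapz → tapapzak.

tapapzak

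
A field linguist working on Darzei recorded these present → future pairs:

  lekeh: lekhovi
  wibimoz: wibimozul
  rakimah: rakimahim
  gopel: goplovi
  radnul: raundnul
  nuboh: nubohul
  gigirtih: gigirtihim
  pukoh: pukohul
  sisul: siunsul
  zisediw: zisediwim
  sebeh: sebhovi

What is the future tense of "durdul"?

"durdul" has last vowel 'u'. The stems whose last vowel is 'u' (radnul → raundnul, sisul → siunsul) insert -un- after the first vowel.
So durdul → duunrdul.

duunrdul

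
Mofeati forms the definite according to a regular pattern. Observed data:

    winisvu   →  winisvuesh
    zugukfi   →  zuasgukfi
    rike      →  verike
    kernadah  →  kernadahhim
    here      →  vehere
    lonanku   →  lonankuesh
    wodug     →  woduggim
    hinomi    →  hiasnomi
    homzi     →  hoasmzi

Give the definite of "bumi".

buasmi

"bumi" ends in -i. The stems ending in -i (zugukfi → zuasgukfi, homzi → hoasmzi, hinomi → hiasnomi) insert -as- after the first vowel.
The other patterns: stems ending in -u add -esh; stems ending in -e add the prefix ve-; stems ending in -g or -h double the final consonant and add -im.
So bumi → buasmi.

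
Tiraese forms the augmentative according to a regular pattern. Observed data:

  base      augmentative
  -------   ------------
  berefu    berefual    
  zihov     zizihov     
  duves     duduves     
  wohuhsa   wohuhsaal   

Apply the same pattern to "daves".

dadaves

"daves" ends in -s. The one such stem in the data (duves → duduves) repeats the first consonant+vowel as a prefix (as does zihov), so the same rule applies.
The other pattern: stems ending in -a or -u add -al.
So daves → dadaves.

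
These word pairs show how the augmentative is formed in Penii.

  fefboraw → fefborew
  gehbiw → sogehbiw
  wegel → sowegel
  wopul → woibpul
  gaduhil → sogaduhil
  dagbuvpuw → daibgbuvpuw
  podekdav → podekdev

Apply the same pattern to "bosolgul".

boibsolgul

dagbuvpuw and fefboraw both end in -w yet inflect differently (daibgbuvpuw, fefborew), so the final letter is not what conditions the rule; the last vowel is.
"bosolgul" has last vowel 'u'. The stems whose last vowel is 'u' (dagbuvpuw → daibgbuvpuw, wopul → woibpul) insert -ib- after the first vowel.
So bosolgul → boibsolgul.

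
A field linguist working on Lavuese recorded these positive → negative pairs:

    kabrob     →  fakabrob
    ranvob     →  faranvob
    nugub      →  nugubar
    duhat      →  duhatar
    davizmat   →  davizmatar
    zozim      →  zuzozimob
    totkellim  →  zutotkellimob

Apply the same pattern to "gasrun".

gasrunar

kabrob and nugub both end in -b yet inflect differently (fakabrob, nugubar), so the final letter is not what conditions the rule; the last vowel is.
"gasrun" has last vowel 'u'. The one such stem in the data (nugub → nugubar) adds -ar, so the same rule applies.
So gasrun → gasrunar.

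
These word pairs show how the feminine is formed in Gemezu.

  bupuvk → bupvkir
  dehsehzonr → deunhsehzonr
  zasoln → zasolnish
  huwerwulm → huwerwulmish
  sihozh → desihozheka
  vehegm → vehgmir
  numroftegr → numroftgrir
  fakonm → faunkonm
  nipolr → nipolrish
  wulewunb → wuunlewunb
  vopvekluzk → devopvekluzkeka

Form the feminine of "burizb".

deburizbeka

dehsehzonr and nipolr both end in -r yet inflect differently (deunhsehzonr, nipolrish), so the final letter is not what conditions the rule; the second-to-last letter is.
"burizb" has second-to-last letter 'z'. The stems whose second-to-last letter is 'z' (sihozh → desihozheka, vopvekluzk → devopvekluzkeka) add de- … -eka around the stem.
So burizb → deburizbeka.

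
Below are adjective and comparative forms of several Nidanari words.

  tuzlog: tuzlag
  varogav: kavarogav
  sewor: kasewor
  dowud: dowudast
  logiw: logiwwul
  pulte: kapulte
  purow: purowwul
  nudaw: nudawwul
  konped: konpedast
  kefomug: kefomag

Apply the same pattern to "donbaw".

donbawwul

purow and tuzlog both have last vowel 'o' yet inflect differently (purowwul, tuzlag), so the last vowel is not what conditions the rule; the final letter is.
"donbaw" ends in -w. The stems ending in -w (logiw → logiwwul, nudaw → nudawwul, purow → purowwul) double the final consonant and add -ul.
So donbaw → donbawwul.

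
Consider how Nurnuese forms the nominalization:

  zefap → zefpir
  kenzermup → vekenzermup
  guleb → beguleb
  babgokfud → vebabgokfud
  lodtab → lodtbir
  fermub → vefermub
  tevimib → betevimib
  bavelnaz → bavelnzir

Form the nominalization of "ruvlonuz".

lodtab and fermub both end in -b yet inflect differently (lodtbir, vefermub), so the final letter is not what conditions the rule; the last vowel is.
"ruvlonuz" has last vowel 'u'. The stems whose last vowel is 'u' (fermub → vefermub, babgokfud → vebabgokfud, kenzermup → vekenzermup) add the prefix ve-.
So ruvlonuz → veruvlonuz.

veruvlonuz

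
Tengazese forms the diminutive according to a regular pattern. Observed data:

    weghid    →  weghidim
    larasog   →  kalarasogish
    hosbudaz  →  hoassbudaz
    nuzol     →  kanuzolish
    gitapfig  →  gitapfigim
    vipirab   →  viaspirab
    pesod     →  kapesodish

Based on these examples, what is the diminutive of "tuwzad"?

gitapfig and larasog both end in -g yet inflect differently (gitapfigim, kalarasogish), so the final letter is not what conditions the rule; the last vowel is.
"tuwzad" has last vowel 'a'. The stems whose last vowel is 'a' (hosbudaz → hoassbudaz, vipirab → viaspirab) insert -as- after the first vowel.
So tuwzad → tuaswzad.

tuaswzad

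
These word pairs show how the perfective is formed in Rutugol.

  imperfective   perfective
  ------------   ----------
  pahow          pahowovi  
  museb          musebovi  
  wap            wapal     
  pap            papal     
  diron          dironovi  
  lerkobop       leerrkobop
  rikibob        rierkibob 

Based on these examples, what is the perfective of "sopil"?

museb and rikibob both end in -b yet inflect differently (musebovi, rierkibob), so the final letter is not what conditions the rule; the number of vowels is.
"sopil" has 2 vowels. The stems with 2 vowels (museb → musebovi, pahow → pahowovi, diron → dironovi) add -ovi.
So sopil → sopilovi.

sopilovi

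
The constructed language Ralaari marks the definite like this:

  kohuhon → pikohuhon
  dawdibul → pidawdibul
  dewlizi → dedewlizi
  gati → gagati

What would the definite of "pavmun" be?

pipavmun

dawdibul and dewlizi both begin with d- yet inflect differently (pidawdibul, dedewlizi), so the first letter is not what conditions the rule; whether the stem ends in a vowel or a consonant is.
"pavmun" ends in a consonant. The stems ending in a consonant (kohuhon → pikohuhon, dawdibul → pidawdibul) add the prefix pi-.
So pavmun → pipavmun.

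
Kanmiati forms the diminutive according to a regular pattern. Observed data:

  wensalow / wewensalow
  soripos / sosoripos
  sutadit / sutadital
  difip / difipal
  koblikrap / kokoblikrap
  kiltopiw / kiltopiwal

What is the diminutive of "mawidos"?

koblikrap and difip both end in -p yet inflect differently (kokoblikrap, difipal), so the final letter is not what conditions the rule; the last vowel is.
"mawidos" has last vowel 'o'. The stems whose last vowel is 'o' (soripos → sosoripos, wensalow → wewensalow) repeat the first consonant+vowel as a prefix.
The other pattern: stems whose last vowel is 'i' add -al.
So mawidos → mamawidos.

mamawidos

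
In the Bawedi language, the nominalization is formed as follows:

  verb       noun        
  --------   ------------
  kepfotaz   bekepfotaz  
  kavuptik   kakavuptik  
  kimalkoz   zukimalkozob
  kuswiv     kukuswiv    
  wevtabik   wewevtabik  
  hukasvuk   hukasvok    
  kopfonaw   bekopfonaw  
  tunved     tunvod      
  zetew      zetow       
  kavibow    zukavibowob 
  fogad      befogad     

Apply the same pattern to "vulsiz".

kopfonaw and kavibow both end in -w yet inflect differently (bekopfonaw, zukavibowob), so the final letter is not what conditions the rule; the last vowel is.
"vulsiz" has last vowel 'i'. The stems whose last vowel is 'i' (kuswiv → kukuswiv, kavuptik → kakavuptik, wevtabik → wewevtabik) repeat the first consonant+vowel as a prefix.
So vulsiz → vuvulsiz.

vuvulsiz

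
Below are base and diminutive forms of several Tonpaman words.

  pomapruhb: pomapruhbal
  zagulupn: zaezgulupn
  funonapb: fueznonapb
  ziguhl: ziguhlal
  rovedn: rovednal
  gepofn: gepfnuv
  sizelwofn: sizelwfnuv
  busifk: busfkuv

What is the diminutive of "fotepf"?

foeztepf

gepofn and zagulupn both end in -n yet inflect differently (gepfnuv, zaezgulupn), so the final letter is not what conditions the rule; the second-to-last letter is.
"fotepf" has second-to-last letter 'p'. The stems whose second-to-last letter is 'p' (funonapb → fueznonapb, zagulupn → zaezgulupn) insert -ez- after the first vowel.
So fotepf → foeztepf.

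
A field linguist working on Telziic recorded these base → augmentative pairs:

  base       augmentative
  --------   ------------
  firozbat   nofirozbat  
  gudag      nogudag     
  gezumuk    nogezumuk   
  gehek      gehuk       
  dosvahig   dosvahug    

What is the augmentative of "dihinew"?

dihinuw

gezumuk and gehek both end in -k yet inflect differently (nogezumuk, gehuk), so the final letter is not what conditions the rule; the last vowel is.
"dihinew" has last vowel 'e'. The one such stem in the data (gehek → gehuk) changes the last vowel to 'u' (as does dosvahig), so the same rule applies.
The other pattern: stems whose last vowel is 'a' or 'u' add the prefix no-.
So dihinew → dihinuw.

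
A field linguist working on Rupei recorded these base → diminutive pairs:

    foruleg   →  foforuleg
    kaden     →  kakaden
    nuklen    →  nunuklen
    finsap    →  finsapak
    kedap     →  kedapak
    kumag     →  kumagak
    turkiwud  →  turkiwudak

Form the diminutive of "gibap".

foruleg and kumag both end in -g yet inflect differently (foforuleg, kumagak), so the final letter is not what conditions the rule; the last vowel is.
"gibap" has last vowel 'a'. The stems whose last vowel is 'a' (finsap → finsapak, kedap → kedapak, kumag → kumagak) add -ak.
So gibap → gibapak.

gibapak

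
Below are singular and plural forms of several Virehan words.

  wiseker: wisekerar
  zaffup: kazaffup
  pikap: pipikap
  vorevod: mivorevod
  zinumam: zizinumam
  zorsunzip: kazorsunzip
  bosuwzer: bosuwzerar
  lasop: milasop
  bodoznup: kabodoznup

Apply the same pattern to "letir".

pikap and lasop both end in -p yet inflect differently (pipikap, milasop), so the final letter is not what conditions the rule; the last vowel is.
"letir" has last vowel 'i'. The one such stem in the data (zorsunzip → kazorsunzip) adds the prefix ka-, so the same rule applies.
The other patterns: stems whose last vowel is 'a' repeat the first consonant+vowel as a prefix; stems whose last vowel is 'e' add -ar; stems whose last vowel is 'o' add the prefix mi-.
So letir → kaletir.

kaletir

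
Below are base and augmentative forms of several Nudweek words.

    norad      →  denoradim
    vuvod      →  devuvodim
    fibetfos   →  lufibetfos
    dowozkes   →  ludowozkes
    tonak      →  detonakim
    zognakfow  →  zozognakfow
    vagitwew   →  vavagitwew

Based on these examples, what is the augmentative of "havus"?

"havus" ends in -s. The stems ending in -s (dowozkes → ludowozkes, fibetfos → lufibetfos) add the prefix lu-.
The other patterns: stems ending in -w repeat the first consonant+vowel as a prefix; stems ending in -d or -k add de- … -im around the stem.
So havus → luhavus.

luhavus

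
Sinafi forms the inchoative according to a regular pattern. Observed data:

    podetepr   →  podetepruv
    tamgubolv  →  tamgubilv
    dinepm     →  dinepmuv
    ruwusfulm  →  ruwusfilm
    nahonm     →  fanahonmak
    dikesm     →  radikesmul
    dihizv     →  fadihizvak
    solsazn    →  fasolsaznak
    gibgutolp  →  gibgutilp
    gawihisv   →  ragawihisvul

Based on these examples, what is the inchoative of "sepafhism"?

rasepafhismul

dinepm and dikesm both end in -m yet inflect differently (dinepmuv, radikesmul), so the final letter is not what conditions the rule; the second-to-last letter is.
"sepafhism" has second-to-last letter 's'. The stems whose second-to-last letter is 's' (dikesm → radikesmul, gawihisv → ragawihisvul) add ra- … -ul around the stem.
So sepafhism → rasepafhismul.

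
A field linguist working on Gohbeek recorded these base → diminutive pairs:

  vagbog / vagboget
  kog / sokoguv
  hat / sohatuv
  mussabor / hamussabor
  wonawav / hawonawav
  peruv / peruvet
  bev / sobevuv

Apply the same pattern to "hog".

sohoguv

kog and vagbog both end in -g yet inflect differently (sokoguv, vagboget), so the final letter is not what conditions the rule; the number of vowels is.
"hog" has 1 vowel. The stems with 1 vowel (kog → sokoguv, hat → sohatuv, bev → sobevuv) add so- … -uv around the stem.
The other patterns: stems with 2 vowels add -et; stems with 3 vowels add the prefix ha-.
So hog → sohoguv.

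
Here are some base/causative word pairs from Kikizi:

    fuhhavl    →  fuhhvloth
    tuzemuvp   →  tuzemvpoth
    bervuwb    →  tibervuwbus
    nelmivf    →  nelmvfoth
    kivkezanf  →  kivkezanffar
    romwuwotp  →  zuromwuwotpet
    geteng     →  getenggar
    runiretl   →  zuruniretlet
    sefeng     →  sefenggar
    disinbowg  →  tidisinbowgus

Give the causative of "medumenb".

sefeng and disinbowg both end in -g yet inflect differently (sefenggar, tidisinbowgus), so the final letter is not what conditions the rule; the second-to-last letter is.
"medumenb" has second-to-last letter 'n'. The stems whose second-to-last letter is 'n' (sefeng → sefenggar, geteng → getenggar, kivkezanf → kivkezanffar) double the final consonant and add -ar.
So medumenb → medumenbbar.

medumenbbar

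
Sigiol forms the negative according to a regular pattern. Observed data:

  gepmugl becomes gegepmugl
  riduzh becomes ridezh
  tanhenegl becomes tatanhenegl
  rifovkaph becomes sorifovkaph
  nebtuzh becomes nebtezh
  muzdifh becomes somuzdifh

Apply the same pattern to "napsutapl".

sonapsutapl

riduzh and rifovkaph both end in -h yet inflect differently (ridezh, sorifovkaph), so the final letter is not what conditions the rule; the second-to-last letter is.
"napsutapl" has second-to-last letter 'p'. The one such stem in the data (rifovkaph → sorifovkaph) adds the prefix so-, so the same rule applies.
The other patterns: stems whose second-to-last letter is 'g' repeat the first consonant+vowel as a prefix; stems whose second-to-last letter is 'z' change the last vowel to 'e'.
So napsutapl → sonapsutapl.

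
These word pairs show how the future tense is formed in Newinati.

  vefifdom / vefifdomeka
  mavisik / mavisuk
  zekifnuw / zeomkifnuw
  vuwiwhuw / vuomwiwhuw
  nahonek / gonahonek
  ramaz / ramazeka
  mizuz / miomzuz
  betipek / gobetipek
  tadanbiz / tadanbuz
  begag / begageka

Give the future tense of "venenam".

venenameka

mizuz and tadanbiz both end in -z yet inflect differently (miomzuz, tadanbuz), so the final letter is not what conditions the rule; the last vowel is.
"venenam" has last vowel 'a'. The stems whose last vowel is 'a' (begag → begageka, ramaz → ramazeka) add -eka.
The other patterns: stems whose last vowel is 'u' insert -om- after the first vowel; stems whose last vowel is 'i' change the last vowel to 'u'; stems whose last vowel is 'e' add the prefix go-.
So venenam → venenameka.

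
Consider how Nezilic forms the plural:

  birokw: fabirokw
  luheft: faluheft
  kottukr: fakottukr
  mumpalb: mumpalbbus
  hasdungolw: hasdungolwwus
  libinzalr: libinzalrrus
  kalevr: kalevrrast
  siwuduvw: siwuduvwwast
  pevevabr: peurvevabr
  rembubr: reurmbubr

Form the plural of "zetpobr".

birokw and hasdungolw both end in -w yet inflect differently (fabirokw, hasdungolwwus), so the final letter is not what conditions the rule; the second-to-last letter is.
"zetpobr" has second-to-last letter 'b'. The stems whose second-to-last letter is 'b' (pevevabr → peurvevabr, rembubr → reurmbubr) insert -ur- after the first vowel.
The other patterns: stems whose second-to-last letter is 'f' or 'k' add the prefix fa-; stems whose second-to-last letter is 'l' double the final consonant and add -us; stems whose second-to-last letter is 'v' double the final consonant and add -ast.
So zetpobr → zeurtpobr.

zeurtpobr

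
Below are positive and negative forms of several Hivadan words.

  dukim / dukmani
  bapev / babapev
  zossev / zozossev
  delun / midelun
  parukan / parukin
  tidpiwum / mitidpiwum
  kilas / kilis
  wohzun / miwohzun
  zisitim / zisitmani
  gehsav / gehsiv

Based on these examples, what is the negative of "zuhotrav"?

zuhotriv

zisitim and tidpiwum both end in -m yet inflect differently (zisitmani, mitidpiwum), so the final letter is not what conditions the rule; the last vowel is.
"zuhotrav" has last vowel 'a'. The stems whose last vowel is 'a' (kilas → kilis, gehsav → gehsiv, parukan → parukin) change the last vowel to 'i'.
So zuhotrav → zuhotriv.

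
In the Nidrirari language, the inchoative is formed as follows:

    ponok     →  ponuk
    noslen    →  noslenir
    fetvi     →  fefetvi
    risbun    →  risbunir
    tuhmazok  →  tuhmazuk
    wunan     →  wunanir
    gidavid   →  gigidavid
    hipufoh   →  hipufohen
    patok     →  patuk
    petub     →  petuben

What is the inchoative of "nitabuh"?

"nitabuh" ends in -h. The one such stem in the data (hipufoh → hipufohen) adds -en, so the same rule applies.
So nitabuh → nitabuhen.

nitabuhen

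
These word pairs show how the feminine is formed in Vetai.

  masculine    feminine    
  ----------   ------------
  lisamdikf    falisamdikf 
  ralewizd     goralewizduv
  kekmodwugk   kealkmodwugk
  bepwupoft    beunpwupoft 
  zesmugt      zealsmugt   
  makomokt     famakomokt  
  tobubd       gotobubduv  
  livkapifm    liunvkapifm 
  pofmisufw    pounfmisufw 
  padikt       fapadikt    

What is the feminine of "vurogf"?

vualrogf

zesmugt and padikt both end in -t yet inflect differently (zealsmugt, fapadikt), so the final letter is not what conditions the rule; the second-to-last letter is.
"vurogf" has second-to-last letter 'g'. The stems whose second-to-last letter is 'g' (zesmugt → zealsmugt, kekmodwugk → kealkmodwugk) insert -al- after the first vowel.
The other patterns: stems whose second-to-last letter is 'k' add the prefix fa-; stems whose second-to-last letter is 'f' insert -un- after the first vowel; stems whose second-to-last letter is 'b' or 'z' add go- … -uv around the stem.
So vurogf → vualrogf.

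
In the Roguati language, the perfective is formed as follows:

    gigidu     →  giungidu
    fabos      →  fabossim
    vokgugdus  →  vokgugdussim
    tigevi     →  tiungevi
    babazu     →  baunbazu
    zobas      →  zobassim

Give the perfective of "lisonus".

babazu and vokgugdus both have last vowel 'u' yet inflect differently (baunbazu, vokgugdussim), so the last vowel is not what conditions the rule; whether the stem ends in a vowel or a consonant is.
"lisonus" ends in a consonant. The stems ending in a consonant (vokgugdus → vokgugdussim, zobas → zobassim, fabos → fabossim) double the final consonant and add -im.
So lisonus → lisonussim.

lisonussim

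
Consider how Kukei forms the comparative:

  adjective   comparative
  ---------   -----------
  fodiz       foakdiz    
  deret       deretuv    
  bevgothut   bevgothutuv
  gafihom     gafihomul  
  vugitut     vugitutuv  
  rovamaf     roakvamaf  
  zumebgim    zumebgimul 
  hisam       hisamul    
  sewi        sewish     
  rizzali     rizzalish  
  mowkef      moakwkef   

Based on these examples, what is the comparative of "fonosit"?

"fonosit" ends in -t. The stems ending in -t (bevgothut → bevgothutuv, deret → deretuv, vugitut → vugitutuv) add -uv.
So fonosit → fonosituv.

fonosituv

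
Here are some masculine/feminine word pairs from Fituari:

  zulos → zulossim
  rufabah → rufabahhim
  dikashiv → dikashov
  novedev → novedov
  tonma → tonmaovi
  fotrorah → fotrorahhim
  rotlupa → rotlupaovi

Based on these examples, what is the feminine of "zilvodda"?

tonma and rufabah both have last vowel 'a' yet inflect differently (tonmaovi, rufabahhim), so the last vowel is not what conditions the rule; the final letter is.
"zilvodda" ends in -a. The stems ending in -a (tonma → tonmaovi, rotlupa → rotlupaovi) add -ovi.
The other patterns: stems ending in -v change the last vowel to 'o'; stems ending in -h or -s double the final consonant and add -im.
So zilvodda → zilvoddaovi.

zilvoddaovi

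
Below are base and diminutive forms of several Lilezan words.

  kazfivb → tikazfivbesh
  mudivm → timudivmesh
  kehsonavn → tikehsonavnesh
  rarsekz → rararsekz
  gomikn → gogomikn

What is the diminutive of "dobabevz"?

kehsonavn and gomikn both end in -n yet inflect differently (tikehsonavnesh, gogomikn), so the final letter is not what conditions the rule; the second-to-last letter is.
"dobabevz" has second-to-last letter 'v'. The stems whose second-to-last letter is 'v' (kazfivb → tikazfivbesh, mudivm → timudivmesh, kehsonavn → tikehsonavnesh) add ti- … -esh around the stem.
So dobabevz → tidobabevzesh.

tidobabevzesh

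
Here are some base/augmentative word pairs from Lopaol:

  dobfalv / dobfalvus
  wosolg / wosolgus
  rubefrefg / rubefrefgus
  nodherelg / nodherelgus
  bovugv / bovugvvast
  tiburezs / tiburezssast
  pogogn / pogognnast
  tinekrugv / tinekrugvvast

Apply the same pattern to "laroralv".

laroralvus

dobfalv and bovugv both end in -v yet inflect differently (dobfalvus, bovugvvast), so the final letter is not what conditions the rule; the second-to-last letter is.
"laroralv" has second-to-last letter 'l'. The stems whose second-to-last letter is 'l' (dobfalv → dobfalvus, wosolg → wosolgus, nodherelg → nodherelgus) add -us.
So laroralv → laroralvus.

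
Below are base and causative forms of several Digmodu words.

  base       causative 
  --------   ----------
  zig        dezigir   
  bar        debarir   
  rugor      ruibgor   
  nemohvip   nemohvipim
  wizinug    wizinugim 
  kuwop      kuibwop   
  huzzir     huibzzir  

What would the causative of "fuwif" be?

bar and rugor both end in -r yet inflect differently (debarir, ruibgor), so the final letter is not what conditions the rule; the number of vowels is.
"fuwif" has 2 vowels. The stems with 2 vowels (kuwop → kuibwop, rugor → ruibgor, huzzir → huibzzir) insert -ib- after the first vowel.
The other patterns: stems with 1 vowel add de- … -ir around the stem; stems with 3 vowels add -im.
So fuwif → fuibwif.

fuibwif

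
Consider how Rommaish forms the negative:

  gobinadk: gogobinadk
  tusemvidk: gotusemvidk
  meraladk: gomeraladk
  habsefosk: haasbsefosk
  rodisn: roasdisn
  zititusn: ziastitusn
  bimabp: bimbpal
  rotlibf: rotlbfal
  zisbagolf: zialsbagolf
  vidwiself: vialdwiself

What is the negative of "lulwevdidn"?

gobinadk and habsefosk both end in -k yet inflect differently (gogobinadk, haasbsefosk), so the final letter is not what conditions the rule; the second-to-last letter is.
"lulwevdidn" has second-to-last letter 'd'. The stems whose second-to-last letter is 'd' (gobinadk → gogobinadk, tusemvidk → gotusemvidk, meraladk → gomeraladk) add the prefix go-.
So lulwevdidn → golulwevdidn.

golulwevdidn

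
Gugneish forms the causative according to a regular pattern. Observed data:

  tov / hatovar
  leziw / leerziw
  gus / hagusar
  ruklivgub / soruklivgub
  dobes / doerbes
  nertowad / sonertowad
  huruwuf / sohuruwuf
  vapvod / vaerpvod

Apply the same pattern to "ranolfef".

gus and dobes both end in -s yet inflect differently (hagusar, doerbes), so the final letter is not what conditions the rule; the number of vowels is.
"ranolfef" has 3 vowels. The stems with 3 vowels (ruklivgub → soruklivgub, huruwuf → sohuruwuf, nertowad → sonertowad) add the prefix so-.
The other patterns: stems with 1 vowel add ha- … -ar around the stem; stems with 2 vowels insert -er- after the first vowel.
So ranolfef → soranolfef.

soranolfef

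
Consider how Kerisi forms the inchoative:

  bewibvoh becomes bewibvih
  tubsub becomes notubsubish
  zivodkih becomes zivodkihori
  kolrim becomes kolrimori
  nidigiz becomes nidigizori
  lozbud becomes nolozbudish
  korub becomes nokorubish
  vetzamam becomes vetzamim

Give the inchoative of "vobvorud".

vetzamam and kolrim both end in -m yet inflect differently (vetzamim, kolrimori), so the final letter is not what conditions the rule; the last vowel is.
"vobvorud" has last vowel 'u'. The stems whose last vowel is 'u' (lozbud → nolozbudish, tubsub → notubsubish, korub → nokorubish) add no- … -ish around the stem.
So vobvorud → novobvorudish.

novobvorudish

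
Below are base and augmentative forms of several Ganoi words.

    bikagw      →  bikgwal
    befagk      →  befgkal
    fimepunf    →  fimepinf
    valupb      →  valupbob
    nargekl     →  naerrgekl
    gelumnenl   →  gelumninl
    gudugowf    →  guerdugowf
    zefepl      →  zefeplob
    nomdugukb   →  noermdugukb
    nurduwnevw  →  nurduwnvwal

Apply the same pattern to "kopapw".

zefepl and nargekl both end in -l yet inflect differently (zefeplob, naerrgekl), so the final letter is not what conditions the rule; the second-to-last letter is.
"kopapw" has second-to-last letter 'p'. The stems whose second-to-last letter is 'p' (valupb → valupbob, zefepl → zefeplob) add -ob.
So kopapw → kopapwob.

kopapwob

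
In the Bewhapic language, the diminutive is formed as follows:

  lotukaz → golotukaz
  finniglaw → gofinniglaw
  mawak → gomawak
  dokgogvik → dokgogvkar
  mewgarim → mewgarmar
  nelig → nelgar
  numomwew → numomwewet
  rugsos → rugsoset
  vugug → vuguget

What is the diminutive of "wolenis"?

wolensar

mawak and dokgogvik both end in -k yet inflect differently (gomawak, dokgogvkar), so the final letter is not what conditions the rule; the last vowel is.
"wolenis" has last vowel 'i'. The stems whose last vowel is 'i' (dokgogvik → dokgogvkar, mewgarim → mewgarmar, nelig → nelgar) delete the last vowel and add -ar.
The other patterns: stems whose last vowel is 'a' add the prefix go-; stems whose last vowel is 'e', 'o' or 'u' add -et.
So wolenis → wolensar.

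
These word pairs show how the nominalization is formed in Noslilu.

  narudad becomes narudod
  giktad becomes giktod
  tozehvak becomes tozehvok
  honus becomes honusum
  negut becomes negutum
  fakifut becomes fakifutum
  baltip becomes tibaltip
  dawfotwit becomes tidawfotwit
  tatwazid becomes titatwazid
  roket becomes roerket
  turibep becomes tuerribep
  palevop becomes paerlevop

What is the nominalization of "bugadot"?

buergadot

negut and dawfotwit both end in -t yet inflect differently (negutum, tidawfotwit), so the final letter is not what conditions the rule; the last vowel is.
"bugadot" has last vowel 'o'. The one such stem in the data (palevop → paerlevop) inserts -er- after the first vowel (as do roket, turibep), so the same rule applies.
The other patterns: stems whose last vowel is 'a' change the last vowel to 'o'; stems whose last vowel is 'u' add -um; stems whose last vowel is 'i' add the prefix ti-.
So bugadot → buergadot.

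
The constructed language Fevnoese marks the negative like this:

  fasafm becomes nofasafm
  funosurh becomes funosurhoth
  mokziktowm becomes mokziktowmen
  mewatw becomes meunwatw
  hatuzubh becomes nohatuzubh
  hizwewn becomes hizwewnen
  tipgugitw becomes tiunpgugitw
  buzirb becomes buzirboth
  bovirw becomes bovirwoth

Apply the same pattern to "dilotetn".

bovirw and mewatw both end in -w yet inflect differently (bovirwoth, meunwatw), so the final letter is not what conditions the rule; the second-to-last letter is.
"dilotetn" has second-to-last letter 't'. The stems whose second-to-last letter is 't' (mewatw → meunwatw, tipgugitw → tiunpgugitw) insert -un- after the first vowel.
The other patterns: stems whose second-to-last letter is 'w' add -en; stems whose second-to-last letter is 'r' add -oth; stems whose second-to-last letter is 'b' or 'f' add the prefix no-.
So dilotetn → diunlotetn.

diunlotetn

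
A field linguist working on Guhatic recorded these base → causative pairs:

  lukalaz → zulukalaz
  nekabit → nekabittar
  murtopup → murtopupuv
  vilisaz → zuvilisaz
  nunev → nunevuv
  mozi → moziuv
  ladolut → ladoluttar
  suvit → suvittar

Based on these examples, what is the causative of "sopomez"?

zusopomez

"sopomez" ends in -z. The stems ending in -z (vilisaz → zuvilisaz, lukalaz → zulukalaz) add the prefix zu-.
The other patterns: stems ending in -t double the final consonant and add -ar; stems ending in -i, -p or -v add -uv.
So sopomez → zusopomez.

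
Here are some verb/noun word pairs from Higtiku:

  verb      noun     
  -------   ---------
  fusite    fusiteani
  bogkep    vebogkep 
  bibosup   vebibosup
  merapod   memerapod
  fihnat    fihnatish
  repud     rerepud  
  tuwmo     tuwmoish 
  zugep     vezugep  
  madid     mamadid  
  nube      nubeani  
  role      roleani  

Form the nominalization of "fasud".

fafasud

zugep and role both have last vowel 'e' yet inflect differently (vezugep, roleani), so the last vowel is not what conditions the rule; the final letter is.
"fasud" ends in -d. The stems ending in -d (merapod → memerapod, madid → mamadid, repud → rerepud) repeat the first consonant+vowel as a prefix.
So fasud → fafasud.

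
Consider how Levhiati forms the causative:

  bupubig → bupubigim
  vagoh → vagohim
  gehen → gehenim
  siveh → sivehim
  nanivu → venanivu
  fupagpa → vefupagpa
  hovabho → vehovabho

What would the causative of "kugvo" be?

vagoh and hovabho both have last vowel 'o' yet inflect differently (vagohim, vehovabho), so the last vowel is not what conditions the rule; whether the stem ends in a vowel or a consonant is.
"kugvo" ends in a vowel. The stems ending in a vowel (nanivu → venanivu, fupagpa → vefupagpa, hovabho → vehovabho) add the prefix ve-.
So kugvo → vekugvo.

vekugvo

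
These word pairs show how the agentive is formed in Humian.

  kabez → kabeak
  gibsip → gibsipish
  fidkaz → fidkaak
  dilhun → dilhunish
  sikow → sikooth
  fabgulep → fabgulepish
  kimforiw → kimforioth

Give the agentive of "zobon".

kimforiw and gibsip both have last vowel 'i' yet inflect differently (kimforioth, gibsipish), so the last vowel is not what conditions the rule; the final letter is.
"zobon" ends in -n. The one such stem in the data (dilhun → dilhunish) adds -ish, so the same rule applies.
The other patterns: stems ending in -w drop the final letter and add -oth; stems ending in -z drop the final letter and add -ak.
So zobon → zobonish.

zobonish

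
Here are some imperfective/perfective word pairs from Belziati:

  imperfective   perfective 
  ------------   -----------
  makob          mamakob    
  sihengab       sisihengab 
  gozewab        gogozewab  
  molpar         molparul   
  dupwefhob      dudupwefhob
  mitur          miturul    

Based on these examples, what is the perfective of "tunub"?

tutunub

"tunub" ends in -b. The stems ending in -b (gozewab → gogozewab, sihengab → sisihengab, dupwefhob → dudupwefhob) repeat the first consonant+vowel as a prefix.
The other pattern: stems ending in -r add -ul.
So tunub → tutunub.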